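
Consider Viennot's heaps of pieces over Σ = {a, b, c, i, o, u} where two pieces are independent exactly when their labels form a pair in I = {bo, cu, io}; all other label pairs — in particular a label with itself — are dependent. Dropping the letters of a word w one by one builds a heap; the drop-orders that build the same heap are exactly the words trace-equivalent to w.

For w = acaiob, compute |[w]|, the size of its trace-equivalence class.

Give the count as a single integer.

3

0(a) covers ∅
1(c) covers 0:a
2(a) covers 1:c
3(i) covers 2:a
4(o) covers 2:a
5(b) covers 3:i
floor of heap: 0:a
completions by unplaced set U, small U first (add the entries for U minus each lowest piece of U):
  |U|=1: {4}:1  {5}:1
  |U|=2: {3,5}:1  {4,5}:2
  |U|=3: {3,4,5}:3
  |U|=4: {2,3,4,5}:3
  start at 0(a): 3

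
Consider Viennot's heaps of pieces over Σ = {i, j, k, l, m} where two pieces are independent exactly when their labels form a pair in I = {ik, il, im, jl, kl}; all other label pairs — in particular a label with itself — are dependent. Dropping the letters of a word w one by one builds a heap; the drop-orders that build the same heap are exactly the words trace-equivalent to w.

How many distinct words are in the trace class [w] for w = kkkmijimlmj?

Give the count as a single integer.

#0=k has no predecessor
#1=k depends on [0:k]
#2=k depends on [1:k]
#3=m depends on [2:k]
#4=i has no predecessor
#5=j depends on [3:m, 4:i]
#6=i depends on [5:j]
#7=m depends on [5:j]
#8=l depends on [7:m]
#9=m depends on [8:l]
#10=j depends on [6:i, 9:m]
sources: [0:k, 4:i]
N(rest) = Σ N(rest − s) over sources s of rest; N(one piece) = 1:
  size 1 → [10]=1
  size 2 → [6,10]=1  [9,10]=1
  size 3 → [6,9,10]=2  [8,9,10]=1
  size 4 → [6,8,9,10]=3  [7,8,9,10]=1
  size 5 → [6,7,8,9,10]=4
  size 6 → [5,6,7,8,9,10]=4
  size 7 → [3,5,6,7,8,9,10]=4  [4,5,6,7,8,9,10]=4
  size 8 → [2,3,5,6,7,8,9,10]=4  [3,4,5,6,7,8,9,10]=8
  size 9 → [1,2,3,5,6,7,8,9,10]=4  [2,3,4,5,6,7,8,9,10]=12
  first=0(k) contributes 16
  first=4(i) contributes 4
|[w]| = 20

20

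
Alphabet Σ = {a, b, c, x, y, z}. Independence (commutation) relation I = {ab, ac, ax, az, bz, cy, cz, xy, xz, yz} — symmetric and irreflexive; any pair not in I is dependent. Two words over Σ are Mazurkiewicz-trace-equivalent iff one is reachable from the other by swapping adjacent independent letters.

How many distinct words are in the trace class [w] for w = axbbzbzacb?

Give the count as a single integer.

0(a) covers ∅
1(x) covers ∅
2(b) covers 1:x
3(b) covers 2:b
4(z) covers ∅
5(b) covers 3:b
6(z) covers 4:z
7(a) covers 0:a
8(c) covers 5:b
9(b) covers 8:c
floor of heap: 0:a, 1:x, 4:z
completions by unplaced set U, small U first (add the entries for U minus each lowest piece of U):
  |U|=1: {6}:1  {7}:1  {9}:1
  |U|=2: {0,7}:1  {4,6}:1  {6,7}:2  {6,9}:2  {7,9}:2  {8,9}:1
  |U|=3: {0,6,7}:3  {0,7,9}:3  {4,6,7}:3  {4,6,9}:3  {5,8,9}:1  {6,7,9}:6  {6,8,9}:3  {7,8,9}:3
  |U|=4: {0,4,6,7}:6  {0,6,7,9}:12  {0,7,8,9}:6  {3,5,8,9}:1  {4,6,7,9}:12  {4,6,8,9}:6  {5,6,8,9}:4  {5,7,8,9}:4  {6,7,8,9}:12
  |U|=5: {0,4,6,7,9}:30  {0,5,7,8,9}:10  {0,6,7,8,9}:30  {2,3,5,8,9}:1  {3,5,6,8,9}:5  {3,5,7,8,9}:5  {4,5,6,8,9}:10  {4,6,7,8,9}:30  {5,6,7,8,9}:20
  |U|=6: {0,3,5,7,8,9}:15  {0,4,6,7,8,9}:90  {0,5,6,7,8,9}:60  {1,2,3,5,8,9}:1  {2,3,5,6,8,9}:6  {2,3,5,7,8,9}:6  {3,4,5,6,8,9}:15  {3,5,6,7,8,9}:30  {4,5,6,7,8,9}:60
  |U|=7: {0,2,3,5,7,8,9}:21  {0,3,5,6,7,8,9}:105  {0,4,5,6,7,8,9}:210  {1,2,3,5,6,8,9}:7  {1,2,3,5,7,8,9}:7  {2,3,4,5,6,8,9}:21  {2,3,5,6,7,8,9}:42  {3,4,5,6,7,8,9}:105
  |U|=8: {0,1,2,3,5,7,8,9}:28  {0,2,3,5,6,7,8,9}:168  {0,3,4,5,6,7,8,9}:420  {1,2,3,4,5,6,8,9}:28  {1,2,3,5,6,7,8,9}:56  {2,3,4,5,6,7,8,9}:168
  start at 0(a): 252
  start at 1(x): 756
  start at 4(z): 252
sum over floor = 1260

1260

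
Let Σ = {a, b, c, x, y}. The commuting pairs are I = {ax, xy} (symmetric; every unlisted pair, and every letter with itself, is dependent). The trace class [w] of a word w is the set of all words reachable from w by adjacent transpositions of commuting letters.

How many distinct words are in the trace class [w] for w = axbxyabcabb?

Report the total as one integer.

piece 0:a — minimal
piece 1:x — minimal
piece 2:b rests on {0:a, 1:x}
piece 3:x rests on {2:b}
piece 4:y rests on {2:b}
piece 5:a rests on {4:y}
piece 6:b rests on {3:x, 5:a}
piece 7:c rests on {6:b}
piece 8:a rests on {7:c}
piece 9:b rests on {8:a}
piece 10:b rests on {9:b}
minimal pieces: {0:a, 1:x}
ways to finish when only these pieces remain (= sum over removing one remaining piece with nothing left below it):
  1 left: {10}→1
  2 left: {9,10}→1
  3 left: {8,9,10}→1
  4 left: {7,8,9,10}→1
  5 left: {6,7,8,9,10}→1
  6 left: {3,6,7,8,9,10}→1  {5,6,7,8,9,10}→1
  7 left: {3,5,6,7,8,9,10}→2  {4,5,6,7,8,9,10}→1
  8 left: {3,4,5,6,7,8,9,10}→3
  9 left: {2,3,4,5,6,7,8,9,10}→3
  placing 0:a first → 3 extensions
  placing 1:x first → 3 extensions
total linear extensions = 6

6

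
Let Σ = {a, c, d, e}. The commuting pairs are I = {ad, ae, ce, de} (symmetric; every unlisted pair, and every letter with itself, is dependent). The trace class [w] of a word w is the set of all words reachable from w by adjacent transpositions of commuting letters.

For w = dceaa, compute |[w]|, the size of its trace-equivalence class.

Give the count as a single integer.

#0=d has no predecessor
#1=c depends on [0:d]
#2=e has no predecessor
#3=a depends on [1:c]
#4=a depends on [3:a]
sources: [0:d, 2:e]
N(rest) = Σ N(rest − s) over sources s of rest; N(one piece) = 1:
  size 1 → [2]=1  [4]=1
  size 2 → [2,4]=2  [3,4]=1
  size 3 → [1,3,4]=1  [2,3,4]=3
  first=0(d) contributes 4
  first=2(e) contributes 1
|[w]| = 5

5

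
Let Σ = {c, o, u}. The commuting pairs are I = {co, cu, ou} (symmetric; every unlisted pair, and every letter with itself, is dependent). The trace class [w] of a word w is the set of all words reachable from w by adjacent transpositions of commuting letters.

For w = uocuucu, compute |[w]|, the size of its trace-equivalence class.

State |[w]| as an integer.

105

#0=u has no predecessor
#1=o has no predecessor
#2=c has no predecessor
#3=u depends on [0:u]
#4=u depends on [3:u]
#5=c depends on [2:c]
#6=u depends on [4:u]
sources: [0:u, 1:o, 2:c]
N(rest) = Σ N(rest − s) over sources s of rest; N(one piece) = 1:
  size 1 → [1]=1  [5]=1  [6]=1
  size 2 → [1,5]=2  [1,6]=2  [2,5]=1  [4,6]=1  [5,6]=2
  size 3 → [1,2,5]=3  [1,4,6]=3  [1,5,6]=6  [2,5,6]=3  [3,4,6]=1  [4,5,6]=3
  size 4 → [0,3,4,6]=1  [1,2,5,6]=12  [1,3,4,6]=4  [1,4,5,6]=12  [2,4,5,6]=6  [3,4,5,6]=4
  size 5 → [0,1,3,4,6]=5  [0,3,4,5,6]=5  [1,2,4,5,6]=30  [1,3,4,5,6]=20  [2,3,4,5,6]=10
  first=0(u) contributes 60
  first=1(o) contributes 15
  first=2(c) contributes 30
|[w]| = 105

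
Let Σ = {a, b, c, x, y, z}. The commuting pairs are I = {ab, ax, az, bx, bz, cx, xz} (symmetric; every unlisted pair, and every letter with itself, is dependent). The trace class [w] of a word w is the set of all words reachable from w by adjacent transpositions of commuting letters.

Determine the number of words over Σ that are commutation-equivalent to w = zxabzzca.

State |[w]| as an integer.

#0=z has no predecessor
#1=x has no predecessor
#2=a has no predecessor
#3=b has no predecessor
#4=z depends on [0:z]
#5=z depends on [4:z]
#6=c depends on [2:a, 3:b, 5:z]
#7=a depends on [6:c]
sources: [0:z, 1:x, 2:a, 3:b]
N(rest) = Σ N(rest − s) over sources s of rest; N(one piece) = 1:
  size 1 → [1]=1  [7]=1
  size 2 → [1,7]=2  [6,7]=1
  size 3 → [1,6,7]=3  [2,6,7]=1  [3,6,7]=1  [5,6,7]=1
  size 4 → [1,2,6,7]=4  [1,3,6,7]=4  [1,5,6,7]=4  [2,3,6,7]=2  [2,5,6,7]=2  [3,5,6,7]=2  [4,5,6,7]=1
  size 5 → [0,4,5,6,7]=1  [1,2,3,6,7]=10  [1,2,5,6,7]=10  [1,3,5,6,7]=10  [1,4,5,6,7]=5  [2,3,5,6,7]=6  [2,4,5,6,7]=3  [3,4,5,6,7]=3
  size 6 → [0,1,4,5,6,7]=6  [0,2,4,5,6,7]=4  [0,3,4,5,6,7]=4  [1,2,3,5,6,7]=36  [1,2,4,5,6,7]=18  [1,3,4,5,6,7]=18  [2,3,4,5,6,7]=12
  first=0(z) contributes 84
  first=1(x) contributes 20
  first=2(a) contributes 28
  first=3(b) contributes 28
|[w]| = 160

160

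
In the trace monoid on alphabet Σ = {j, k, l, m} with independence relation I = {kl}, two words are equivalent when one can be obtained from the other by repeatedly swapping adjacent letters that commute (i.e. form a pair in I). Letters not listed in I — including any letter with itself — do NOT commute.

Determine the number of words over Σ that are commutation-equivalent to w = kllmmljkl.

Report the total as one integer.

6

drop 0:k onto floor
drop 1:l onto floor
drop 2:l onto {1:l}
drop 3:m onto {0:k, 2:l}
drop 4:m onto {3:m}
drop 5:l onto {4:m}
drop 6:j onto {5:l}
drop 7:k onto {6:j}
drop 8:l onto {6:j}
ground layer = {0:k, 1:l}
drop-orders for the pieces not yet dropped (sum over which currently-grounded one goes next):
  1 to go: {7} 1  {8} 1
  2 to go: {7,8} 2
  3 to go: {6,7,8} 2
  4 to go: {5,6,7,8} 2
  5 to go: {4,5,6,7,8} 2
  6 to go: {3,4,5,6,7,8} 2
  7 to go: {0,3,4,5,6,7,8} 2  {2,3,4,5,6,7,8} 2
  if 0:k drops first: 2 orders
  if 1:l drops first: 4 orders
heap linearizations: 6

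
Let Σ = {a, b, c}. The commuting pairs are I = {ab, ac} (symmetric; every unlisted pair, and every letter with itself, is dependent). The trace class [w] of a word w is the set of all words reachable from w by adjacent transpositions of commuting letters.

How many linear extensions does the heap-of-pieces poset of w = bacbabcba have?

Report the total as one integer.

84

#0=b has no predecessor
#1=a has no predecessor
#2=c depends on [0:b]
#3=b depends on [2:c]
#4=a depends on [1:a]
#5=b depends on [3:b]
#6=c depends on [5:b]
#7=b depends on [6:c]
#8=a depends on [4:a]
sources: [0:b, 1:a]
N(rest) = Σ N(rest − s) over sources s of rest; N(one piece) = 1:
  size 1 → [7]=1  [8]=1
  size 2 → [4,8]=1  [6,7]=1  [7,8]=2
  size 3 → [1,4,8]=1  [4,7,8]=3  [5,6,7]=1  [6,7,8]=3
  size 4 → [1,4,7,8]=4  [3,5,6,7]=1  [4,6,7,8]=6  [5,6,7,8]=4
  size 5 → [1,4,6,7,8]=10  [2,3,5,6,7]=1  [3,5,6,7,8]=5  [4,5,6,7,8]=10
  size 6 → [0,2,3,5,6,7]=1  [1,4,5,6,7,8]=20  [2,3,5,6,7,8]=6  [3,4,5,6,7,8]=15
  size 7 → [0,2,3,5,6,7,8]=7  [1,3,4,5,6,7,8]=35  [2,3,4,5,6,7,8]=21
  first=0(b) contributes 56
  first=1(a) contributes 28
|[w]| = 84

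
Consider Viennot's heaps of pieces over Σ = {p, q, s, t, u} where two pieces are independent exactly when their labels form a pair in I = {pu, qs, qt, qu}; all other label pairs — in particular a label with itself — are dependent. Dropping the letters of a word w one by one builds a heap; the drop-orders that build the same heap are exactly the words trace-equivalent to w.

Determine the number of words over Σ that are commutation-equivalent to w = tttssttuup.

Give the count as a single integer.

3

drop 0:t onto floor
drop 1:t onto {0:t}
drop 2:t onto {1:t}
drop 3:s onto {2:t}
drop 4:s onto {3:s}
drop 5:t onto {4:s}
drop 6:t onto {5:t}
drop 7:u onto {6:t}
drop 8:u onto {7:u}
drop 9:p onto {6:t}
ground layer = {0:t}
drop-orders for the pieces not yet dropped (sum over which currently-grounded one goes next):
  1 to go: {8} 1  {9} 1
  2 to go: {7,8} 1  {8,9} 2
  3 to go: {7,8,9} 3
  4 to go: {6,7,8,9} 3
  5 to go: {5,6,7,8,9} 3
  6 to go: {4,5,6,7,8,9} 3
  7 to go: {3,4,5,6,7,8,9} 3
  8 to go: {2,3,4,5,6,7,8,9} 3
  if 0:t drops first: 3 orders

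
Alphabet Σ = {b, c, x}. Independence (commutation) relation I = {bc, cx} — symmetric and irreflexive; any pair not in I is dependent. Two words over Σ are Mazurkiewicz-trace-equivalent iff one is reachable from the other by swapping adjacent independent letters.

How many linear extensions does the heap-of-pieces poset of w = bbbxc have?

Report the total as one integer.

0(b) covers ∅
1(b) covers 0:b
2(b) covers 1:b
3(x) covers 2:b
4(c) covers ∅
floor of heap: 0:b, 4:c
completions by unplaced set U, small U first (add the entries for U minus each lowest piece of U):
  |U|=1: {3}:1  {4}:1
  |U|=2: {2,3}:1  {3,4}:2
  |U|=3: {1,2,3}:1  {2,3,4}:3
  start at 0(b): 4
  start at 4(c): 1
sum over floor = 5

5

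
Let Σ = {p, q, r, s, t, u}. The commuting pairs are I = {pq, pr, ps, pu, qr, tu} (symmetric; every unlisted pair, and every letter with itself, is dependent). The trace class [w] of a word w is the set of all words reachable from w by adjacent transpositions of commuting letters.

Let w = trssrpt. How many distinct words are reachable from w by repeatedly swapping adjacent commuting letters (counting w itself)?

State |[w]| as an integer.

#0=t has no predecessor
#1=r depends on [0:t]
#2=s depends on [1:r]
#3=s depends on [2:s]
#4=r depends on [3:s]
#5=p depends on [0:t]
#6=t depends on [4:r, 5:p]
sources: [0:t]
N(rest) = Σ N(rest − s) over sources s of rest; N(one piece) = 1:
  size 1 → [6]=1
  size 2 → [4,6]=1  [5,6]=1
  size 3 → [3,4,6]=1  [4,5,6]=2
  size 4 → [2,3,4,6]=1  [3,4,5,6]=3
  size 5 → [1,2,3,4,6]=1  [2,3,4,5,6]=4
  first=0(t) contributes 5

5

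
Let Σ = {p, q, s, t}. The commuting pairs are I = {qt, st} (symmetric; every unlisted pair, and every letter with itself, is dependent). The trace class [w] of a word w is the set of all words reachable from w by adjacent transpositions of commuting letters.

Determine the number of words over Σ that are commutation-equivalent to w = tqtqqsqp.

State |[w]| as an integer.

21

drop 0:t onto floor
drop 1:q onto floor
drop 2:t onto {0:t}
drop 3:q onto {1:q}
drop 4:q onto {3:q}
drop 5:s onto {4:q}
drop 6:q onto {5:s}
drop 7:p onto {2:t, 6:q}
ground layer = {0:t, 1:q}
drop-orders for the pieces not yet dropped (sum over which currently-grounded one goes next):
  1 to go: {7} 1
  2 to go: {2,7} 1  {6,7} 1
  3 to go: {0,2,7} 1  {2,6,7} 2  {5,6,7} 1
  4 to go: {0,2,6,7} 3  {2,5,6,7} 3  {4,5,6,7} 1
  5 to go: {0,2,5,6,7} 6  {2,4,5,6,7} 4  {3,4,5,6,7} 1
  6 to go: {0,2,4,5,6,7} 10  {1,3,4,5,6,7} 1  {2,3,4,5,6,7} 5
  if 0:t drops first: 6 orders
  if 1:q drops first: 15 orders
heap linearizations: 21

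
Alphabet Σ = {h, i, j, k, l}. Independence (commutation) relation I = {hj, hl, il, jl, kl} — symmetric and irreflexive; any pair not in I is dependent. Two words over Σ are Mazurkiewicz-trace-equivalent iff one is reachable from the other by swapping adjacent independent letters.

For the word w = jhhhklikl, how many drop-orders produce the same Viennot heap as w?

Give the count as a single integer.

144

drop 0:j onto floor
drop 1:h onto floor
drop 2:h onto {1:h}
drop 3:h onto {2:h}
drop 4:k onto {0:j, 3:h}
drop 5:l onto floor
drop 6:i onto {4:k}
drop 7:k onto {6:i}
drop 8:l onto {5:l}
ground layer = {0:j, 1:h, 5:l}
drop-orders for the pieces not yet dropped (sum over which currently-grounded one goes next):
  1 to go: {7} 1  {8} 1
  2 to go: {5,8} 1  {6,7} 1  {7,8} 2
  3 to go: {4,6,7} 1  {5,7,8} 3  {6,7,8} 3
  4 to go: {0,4,6,7} 1  {3,4,6,7} 1  {4,6,7,8} 4  {5,6,7,8} 6
  5 to go: {0,3,4,6,7} 2  {0,4,6,7,8} 5  {2,3,4,6,7} 1  {3,4,6,7,8} 5  {4,5,6,7,8} 10
  6 to go: {0,2,3,4,6,7} 3  {0,3,4,6,7,8} 12  {0,4,5,6,7,8} 15  {1,2,3,4,6,7} 1  {2,3,4,6,7,8} 6  {3,4,5,6,7,8} 15
  7 to go: {0,1,2,3,4,6,7} 4  {0,2,3,4,6,7,8} 21  {0,3,4,5,6,7,8} 42  {1,2,3,4,6,7,8} 7  {2,3,4,5,6,7,8} 21
  if 0:j drops first: 28 orders
  if 1:h drops first: 84 orders
  if 5:l drops first: 32 orders
heap linearizations: 144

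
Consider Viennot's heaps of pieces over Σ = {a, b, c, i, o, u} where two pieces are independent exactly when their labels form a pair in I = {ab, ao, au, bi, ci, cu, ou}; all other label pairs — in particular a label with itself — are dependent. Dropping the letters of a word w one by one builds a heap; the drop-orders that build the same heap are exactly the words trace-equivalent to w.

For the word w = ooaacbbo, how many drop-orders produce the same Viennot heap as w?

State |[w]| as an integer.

piece 0:o — minimal
piece 1:o rests on {0:o}
piece 2:a — minimal
piece 3:a rests on {2:a}
piece 4:c rests on {1:o, 3:a}
piece 5:b rests on {4:c}
piece 6:b rests on {5:b}
piece 7:o rests on {6:b}
minimal pieces: {0:o, 2:a}
ways to finish when only these pieces remain (= sum over removing one remaining piece with nothing left below it):
  1 left: {7}→1
  2 left: {6,7}→1
  3 left: {5,6,7}→1
  4 left: {4,5,6,7}→1
  5 left: {1,4,5,6,7}→1  {3,4,5,6,7}→1
  6 left: {0,1,4,5,6,7}→1  {1,3,4,5,6,7}→2  {2,3,4,5,6,7}→1
  placing 0:o first → 3 extensions
  placing 2:a first → 3 extensions
total linear extensions = 6

6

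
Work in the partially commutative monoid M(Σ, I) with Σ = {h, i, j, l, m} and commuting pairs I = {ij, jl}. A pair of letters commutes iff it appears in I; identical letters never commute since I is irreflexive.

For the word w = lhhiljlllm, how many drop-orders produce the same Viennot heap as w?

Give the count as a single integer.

drop 0:l onto floor
drop 1:h onto {0:l}
drop 2:h onto {1:h}
drop 3:i onto {2:h}
drop 4:l onto {3:i}
drop 5:j onto {2:h}
drop 6:l onto {4:l}
drop 7:l onto {6:l}
drop 8:l onto {7:l}
drop 9:m onto {5:j, 8:l}
ground layer = {0:l}
drop-orders for the pieces not yet dropped (sum over which currently-grounded one goes next):
  1 to go: {9} 1
  2 to go: {5,9} 1  {8,9} 1
  3 to go: {5,8,9} 2  {7,8,9} 1
  4 to go: {5,7,8,9} 3  {6,7,8,9} 1
  5 to go: {4,6,7,8,9} 1  {5,6,7,8,9} 4
  6 to go: {3,4,6,7,8,9} 1  {4,5,6,7,8,9} 5
  7 to go: {3,4,5,6,7,8,9} 6
  8 to go: {2,3,4,5,6,7,8,9} 6
  if 0:l drops first: 6 orders

6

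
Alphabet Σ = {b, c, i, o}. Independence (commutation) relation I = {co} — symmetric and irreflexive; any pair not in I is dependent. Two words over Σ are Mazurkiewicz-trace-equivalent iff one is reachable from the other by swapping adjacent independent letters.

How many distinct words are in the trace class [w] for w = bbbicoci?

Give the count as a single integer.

#0=b has no predecessor
#1=b depends on [0:b]
#2=b depends on [1:b]
#3=i depends on [2:b]
#4=c depends on [3:i]
#5=o depends on [3:i]
#6=c depends on [4:c]
#7=i depends on [5:o, 6:c]
sources: [0:b]
N(rest) = Σ N(rest − s) over sources s of rest; N(one piece) = 1:
  size 1 → [7]=1
  size 2 → [5,7]=1  [6,7]=1
  size 3 → [4,6,7]=1  [5,6,7]=2
  size 4 → [4,5,6,7]=3
  size 5 → [3,4,5,6,7]=3
  size 6 → [2,3,4,5,6,7]=3
  first=0(b) contributes 3

3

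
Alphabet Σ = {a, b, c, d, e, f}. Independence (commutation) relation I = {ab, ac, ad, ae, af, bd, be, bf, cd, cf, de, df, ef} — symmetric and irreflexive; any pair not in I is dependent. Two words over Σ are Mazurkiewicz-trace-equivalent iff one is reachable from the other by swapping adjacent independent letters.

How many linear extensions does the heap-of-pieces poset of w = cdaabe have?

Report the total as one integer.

120

drop 0:c onto floor
drop 1:d onto floor
drop 2:a onto floor
drop 3:a onto {2:a}
drop 4:b onto {0:c}
drop 5:e onto {0:c}
ground layer = {0:c, 1:d, 2:a}
drop-orders for the pieces not yet dropped (sum over which currently-grounded one goes next):
  1 to go: {1} 1  {3} 1  {4} 1  {5} 1
  2 to go: {1,3} 2  {1,4} 2  {1,5} 2  {2,3} 1  {3,4} 2  {3,5} 2  {4,5} 2
  3 to go: {0,4,5} 2  {1,2,3} 3  {1,3,4} 6  {1,3,5} 6  {1,4,5} 6  {2,3,4} 3  {2,3,5} 3  {3,4,5} 6
  4 to go: {0,1,4,5} 8  {0,3,4,5} 8  {1,2,3,4} 12  {1,2,3,5} 12  {1,3,4,5} 24  {2,3,4,5} 12
  if 0:c drops first: 60 orders
  if 1:d drops first: 20 orders
  if 2:a drops first: 40 orders
heap linearizations: 120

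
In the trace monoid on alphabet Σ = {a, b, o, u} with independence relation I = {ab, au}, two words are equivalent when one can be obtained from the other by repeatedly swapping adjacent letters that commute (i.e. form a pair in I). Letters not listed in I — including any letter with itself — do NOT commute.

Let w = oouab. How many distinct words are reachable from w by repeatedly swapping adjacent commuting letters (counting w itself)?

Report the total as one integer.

3

0(o) covers ∅
1(o) covers 0:o
2(u) covers 1:o
3(a) covers 1:o
4(b) covers 2:u
floor of heap: 0:o
completions by unplaced set U, small U first (add the entries for U minus each lowest piece of U):
  |U|=1: {3}:1  {4}:1
  |U|=2: {2,4}:1  {3,4}:2
  |U|=3: {2,3,4}:3
  start at 0(o): 3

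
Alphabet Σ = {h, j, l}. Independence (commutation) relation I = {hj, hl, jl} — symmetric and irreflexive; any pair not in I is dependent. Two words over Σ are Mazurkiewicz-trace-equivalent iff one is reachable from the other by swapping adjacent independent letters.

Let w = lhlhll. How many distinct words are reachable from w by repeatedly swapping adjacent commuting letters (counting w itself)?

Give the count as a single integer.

0(l) covers ∅
1(h) covers ∅
2(l) covers 0:l
3(h) covers 1:h
4(l) covers 2:l
5(l) covers 4:l
floor of heap: 0:l, 1:h
completions by unplaced set U, small U first (add the entries for U minus each lowest piece of U):
  |U|=1: {3}:1  {5}:1
  |U|=2: {1,3}:1  {3,5}:2  {4,5}:1
  |U|=3: {1,3,5}:3  {2,4,5}:1  {3,4,5}:3
  |U|=4: {0,2,4,5}:1  {1,3,4,5}:6  {2,3,4,5}:4
  start at 0(l): 10
  start at 1(h): 5
sum over floor = 15

15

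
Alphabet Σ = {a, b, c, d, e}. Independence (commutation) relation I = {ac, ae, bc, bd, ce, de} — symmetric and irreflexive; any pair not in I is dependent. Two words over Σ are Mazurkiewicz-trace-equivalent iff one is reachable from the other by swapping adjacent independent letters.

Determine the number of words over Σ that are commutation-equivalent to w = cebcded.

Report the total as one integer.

35

#0=c has no predecessor
#1=e has no predecessor
#2=b depends on [1:e]
#3=c depends on [0:c]
#4=d depends on [3:c]
#5=e depends on [2:b]
#6=d depends on [4:d]
sources: [0:c, 1:e]
N(rest) = Σ N(rest − s) over sources s of rest; N(one piece) = 1:
  size 1 → [5]=1  [6]=1
  size 2 → [2,5]=1  [4,6]=1  [5,6]=2
  size 3 → [1,2,5]=1  [2,5,6]=3  [3,4,6]=1  [4,5,6]=3
  size 4 → [0,3,4,6]=1  [1,2,5,6]=4  [2,4,5,6]=6  [3,4,5,6]=4
  size 5 → [0,3,4,5,6]=5  [1,2,4,5,6]=10  [2,3,4,5,6]=10
  first=0(c) contributes 20
  first=1(e) contributes 15
|[w]| = 35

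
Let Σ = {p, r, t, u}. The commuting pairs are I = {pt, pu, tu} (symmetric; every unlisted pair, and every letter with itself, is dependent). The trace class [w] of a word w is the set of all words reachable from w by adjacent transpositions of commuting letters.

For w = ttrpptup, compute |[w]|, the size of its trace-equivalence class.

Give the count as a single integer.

20

#0=t has no predecessor
#1=t depends on [0:t]
#2=r depends on [1:t]
#3=p depends on [2:r]
#4=p depends on [3:p]
#5=t depends on [2:r]
#6=u depends on [2:r]
#7=p depends on [4:p]
sources: [0:t]
N(rest) = Σ N(rest − s) over sources s of rest; N(one piece) = 1:
  size 1 → [5]=1  [6]=1  [7]=1
  size 2 → [4,7]=1  [5,6]=2  [5,7]=2  [6,7]=2
  size 3 → [3,4,7]=1  [4,5,7]=3  [4,6,7]=3  [5,6,7]=6
  size 4 → [3,4,5,7]=4  [3,4,6,7]=4  [4,5,6,7]=12
  size 5 → [3,4,5,6,7]=20
  size 6 → [2,3,4,5,6,7]=20
  first=0(t) contributes 20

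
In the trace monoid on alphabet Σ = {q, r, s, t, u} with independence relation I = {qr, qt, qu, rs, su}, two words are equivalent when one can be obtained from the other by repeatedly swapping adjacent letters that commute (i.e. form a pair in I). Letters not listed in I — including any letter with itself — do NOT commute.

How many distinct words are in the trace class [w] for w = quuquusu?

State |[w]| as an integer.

0(q) covers ∅
1(u) covers ∅
2(u) covers 1:u
3(q) covers 0:q
4(u) covers 2:u
5(u) covers 4:u
6(s) covers 3:q
7(u) covers 5:u
floor of heap: 0:q, 1:u
completions by unplaced set U, small U first (add the entries for U minus each lowest piece of U):
  |U|=1: {6}:1  {7}:1
  |U|=2: {3,6}:1  {5,7}:1  {6,7}:2
  |U|=3: {0,3,6}:1  {3,6,7}:3  {4,5,7}:1  {5,6,7}:3
  |U|=4: {0,3,6,7}:4  {2,4,5,7}:1  {3,5,6,7}:6  {4,5,6,7}:4
  |U|=5: {0,3,5,6,7}:10  {1,2,4,5,7}:1  {2,4,5,6,7}:5  {3,4,5,6,7}:10
  |U|=6: {0,3,4,5,6,7}:20  {1,2,4,5,6,7}:6  {2,3,4,5,6,7}:15
  start at 0(q): 21
  start at 1(u): 35
sum over floor = 56

56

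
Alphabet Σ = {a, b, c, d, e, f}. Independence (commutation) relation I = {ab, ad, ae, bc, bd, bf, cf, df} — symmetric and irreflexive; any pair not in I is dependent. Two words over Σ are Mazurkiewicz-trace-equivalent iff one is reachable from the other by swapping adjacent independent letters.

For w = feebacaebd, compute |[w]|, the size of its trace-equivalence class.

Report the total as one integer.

0(f) covers ∅
1(e) covers 0:f
2(e) covers 1:e
3(b) covers 2:e
4(a) covers 0:f
5(c) covers 2:e, 4:a
6(a) covers 5:c
7(e) covers 3:b, 5:c
8(b) covers 7:e
9(d) covers 7:e
floor of heap: 0:f
completions by unplaced set U, small U first (add the entries for U minus each lowest piece of U):
  |U|=1: {6}:1  {8}:1  {9}:1
  |U|=2: {6,8}:2  {6,9}:2  {8,9}:2
  |U|=3: {6,8,9}:6  {7,8,9}:2
  |U|=4: {3,7,8,9}:2  {6,7,8,9}:8
  |U|=5: {3,6,7,8,9}:10  {5,6,7,8,9}:8
  |U|=6: {3,5,6,7,8,9}:18  {4,5,6,7,8,9}:8
  |U|=7: {2,3,5,6,7,8,9}:18  {3,4,5,6,7,8,9}:26
  |U|=8: {1,2,3,5,6,7,8,9}:18  {2,3,4,5,6,7,8,9}:44
  start at 0(f): 62

62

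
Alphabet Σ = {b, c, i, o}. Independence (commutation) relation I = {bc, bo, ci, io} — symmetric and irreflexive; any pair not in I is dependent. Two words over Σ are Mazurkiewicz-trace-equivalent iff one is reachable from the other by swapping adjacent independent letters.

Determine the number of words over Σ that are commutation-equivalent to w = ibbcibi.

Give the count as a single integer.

piece 0:i — minimal
piece 1:b rests on {0:i}
piece 2:b rests on {1:b}
piece 3:c — minimal
piece 4:i rests on {2:b}
piece 5:b rests on {4:i}
piece 6:i rests on {5:b}
minimal pieces: {0:i, 3:c}
ways to finish when only these pieces remain (= sum over removing one remaining piece with nothing left below it):
  1 left: {3}→1  {6}→1
  2 left: {3,6}→2  {5,6}→1
  3 left: {3,5,6}→3  {4,5,6}→1
  4 left: {2,4,5,6}→1  {3,4,5,6}→4
  5 left: {1,2,4,5,6}→1  {2,3,4,5,6}→5
  placing 0:i first → 6 extensions
  placing 3:c first → 1 extensions
total linear extensions = 7

7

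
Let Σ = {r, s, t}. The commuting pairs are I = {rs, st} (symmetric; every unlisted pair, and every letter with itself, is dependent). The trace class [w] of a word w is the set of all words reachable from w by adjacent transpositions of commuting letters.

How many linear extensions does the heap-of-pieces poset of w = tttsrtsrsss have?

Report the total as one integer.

drop 0:t onto floor
drop 1:t onto {0:t}
drop 2:t onto {1:t}
drop 3:s onto floor
drop 4:r onto {2:t}
drop 5:t onto {4:r}
drop 6:s onto {3:s}
drop 7:r onto {5:t}
drop 8:s onto {6:s}
drop 9:s onto {8:s}
drop 10:s onto {9:s}
ground layer = {0:t, 3:s}
drop-orders for the pieces not yet dropped (sum over which currently-grounded one goes next):
  1 to go: {7} 1  {10} 1
  2 to go: {5,7} 1  {7,10} 2  {9,10} 1
  3 to go: {4,5,7} 1  {5,7,10} 3  {7,9,10} 3  {8,9,10} 1
  4 to go: {2,4,5,7} 1  {4,5,7,10} 4  {5,7,9,10} 6  {6,8,9,10} 1  {7,8,9,10} 4
  5 to go: {1,2,4,5,7} 1  {2,4,5,7,10} 5  {3,6,8,9,10} 1  {4,5,7,9,10} 10  {5,7,8,9,10} 10  {6,7,8,9,10} 5
  6 to go: {0,1,2,4,5,7} 1  {1,2,4,5,7,10} 6  {2,4,5,7,9,10} 15  {3,6,7,8,9,10} 6  {4,5,7,8,9,10} 20  {5,6,7,8,9,10} 15
  7 to go: {0,1,2,4,5,7,10} 7  {1,2,4,5,7,9,10} 21  {2,4,5,7,8,9,10} 35  {3,5,6,7,8,9,10} 21  {4,5,6,7,8,9,10} 35
  8 to go: {0,1,2,4,5,7,9,10} 28  {1,2,4,5,7,8,9,10} 56  {2,4,5,6,7,8,9,10} 70  {3,4,5,6,7,8,9,10} 56
  9 to go: {0,1,2,4,5,7,8,9,10} 84  {1,2,4,5,6,7,8,9,10} 126  {2,3,4,5,6,7,8,9,10} 126
  if 0:t drops first: 252 orders
  if 3:s drops first: 210 orders
heap linearizations: 462

462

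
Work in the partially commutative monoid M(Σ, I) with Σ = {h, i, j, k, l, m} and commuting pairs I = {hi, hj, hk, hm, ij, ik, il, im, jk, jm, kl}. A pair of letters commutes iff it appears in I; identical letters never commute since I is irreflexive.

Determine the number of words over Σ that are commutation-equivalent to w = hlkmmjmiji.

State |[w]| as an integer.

piece 0:h — minimal
piece 1:l rests on {0:h}
piece 2:k — minimal
piece 3:m rests on {1:l, 2:k}
piece 4:m rests on {3:m}
piece 5:j rests on {1:l}
piece 6:m rests on {4:m}
piece 7:i — minimal
piece 8:j rests on {5:j}
piece 9:i rests on {7:i}
minimal pieces: {0:h, 2:k, 7:i}
ways to finish when only these pieces remain (= sum over removing one remaining piece with nothing left below it):
  1 left: {6}→1  {8}→1  {9}→1
  2 left: {4,6}→1  {5,8}→1  {6,8}→2  {6,9}→2  {7,9}→1  {8,9}→2
  3 left: {3,4,6}→1  {4,6,8}→3  {4,6,9}→3  {5,6,8}→3  {5,8,9}→3  {6,7,9}→3  {6,8,9}→6  {7,8,9}→3
  4 left: {2,3,4,6}→1  {3,4,6,8}→4  {3,4,6,9}→4  {4,5,6,8}→6  {4,6,7,9}→6  {4,6,8,9}→12  {5,6,8,9}→12  {5,7,8,9}→6  {6,7,8,9}→12
  5 left: {2,3,4,6,8}→5  {2,3,4,6,9}→5  {3,4,5,6,8}→10  {3,4,6,7,9}→10  {3,4,6,8,9}→20  {4,5,6,8,9}→30  {4,6,7,8,9}→30  {5,6,7,8,9}→30
  6 left: {1,3,4,5,6,8}→10  {2,3,4,5,6,8}→15  {2,3,4,6,7,9}→15  {2,3,4,6,8,9}→30  {3,4,5,6,8,9}→60  {3,4,6,7,8,9}→60  {4,5,6,7,8,9}→90
  7 left: {0,1,3,4,5,6,8}→10  {1,2,3,4,5,6,8}→25  {1,3,4,5,6,8,9}→70  {2,3,4,5,6,8,9}→105  {2,3,4,6,7,8,9}→105  {3,4,5,6,7,8,9}→210
  8 left: {0,1,2,3,4,5,6,8}→35  {0,1,3,4,5,6,8,9}→80  {1,2,3,4,5,6,8,9}→200  {1,3,4,5,6,7,8,9}→280  {2,3,4,5,6,7,8,9}→420
  placing 0:h first → 900 extensions
  placing 2:k first → 360 extensions
  placing 7:i first → 315 extensions
total linear extensions = 1575

1575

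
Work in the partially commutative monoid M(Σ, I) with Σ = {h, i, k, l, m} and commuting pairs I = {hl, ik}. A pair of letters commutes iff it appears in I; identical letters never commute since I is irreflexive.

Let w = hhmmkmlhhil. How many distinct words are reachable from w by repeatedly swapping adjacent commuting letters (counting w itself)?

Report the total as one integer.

drop 0:h onto floor
drop 1:h onto {0:h}
drop 2:m onto {1:h}
drop 3:m onto {2:m}
drop 4:k onto {3:m}
drop 5:m onto {4:k}
drop 6:l onto {5:m}
drop 7:h onto {5:m}
drop 8:h onto {7:h}
drop 9:i onto {6:l, 8:h}
drop 10:l onto {9:i}
ground layer = {0:h}
drop-orders for the pieces not yet dropped (sum over which currently-grounded one goes next):
  1 to go: {10} 1
  2 to go: {9,10} 1
  3 to go: {6,9,10} 1  {8,9,10} 1
  4 to go: {6,8,9,10} 2  {7,8,9,10} 1
  5 to go: {6,7,8,9,10} 3
  6 to go: {5,6,7,8,9,10} 3
  7 to go: {4,5,6,7,8,9,10} 3
  8 to go: {3,4,5,6,7,8,9,10} 3
  9 to go: {2,3,4,5,6,7,8,9,10} 3
  if 0:h drops first: 3 orders

3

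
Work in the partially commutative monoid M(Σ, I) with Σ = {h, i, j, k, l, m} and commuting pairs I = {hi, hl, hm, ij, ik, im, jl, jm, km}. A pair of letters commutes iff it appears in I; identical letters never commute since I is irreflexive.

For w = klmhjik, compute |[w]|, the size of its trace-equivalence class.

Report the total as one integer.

#0=k has no predecessor
#1=l depends on [0:k]
#2=m depends on [1:l]
#3=h depends on [0:k]
#4=j depends on [3:h]
#5=i depends on [1:l]
#6=k depends on [1:l, 4:j]
sources: [0:k]
N(rest) = Σ N(rest − s) over sources s of rest; N(one piece) = 1:
  size 1 → [2]=1  [5]=1  [6]=1
  size 2 → [2,5]=2  [2,6]=2  [4,6]=1  [5,6]=2
  size 3 → [2,4,6]=3  [2,5,6]=6  [3,4,6]=1  [4,5,6]=3
  size 4 → [1,2,5,6]=6  [2,3,4,6]=4  [2,4,5,6]=12  [3,4,5,6]=4
  size 5 → [1,2,4,5,6]=18  [2,3,4,5,6]=20
  first=0(k) contributes 38

38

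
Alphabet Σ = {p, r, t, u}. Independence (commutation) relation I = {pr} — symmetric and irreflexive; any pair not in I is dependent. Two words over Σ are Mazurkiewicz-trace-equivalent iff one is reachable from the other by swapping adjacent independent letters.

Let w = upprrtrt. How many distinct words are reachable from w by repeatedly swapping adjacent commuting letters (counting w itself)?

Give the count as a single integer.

0(u) covers ∅
1(p) covers 0:u
2(p) covers 1:p
3(r) covers 0:u
4(r) covers 3:r
5(t) covers 2:p, 4:r
6(r) covers 5:t
7(t) covers 6:r
floor of heap: 0:u
completions by unplaced set U, small U first (add the entries for U minus each lowest piece of U):
  |U|=1: {7}:1
  |U|=2: {6,7}:1
  |U|=3: {5,6,7}:1
  |U|=4: {2,5,6,7}:1  {4,5,6,7}:1
  |U|=5: {1,2,5,6,7}:1  {2,4,5,6,7}:2  {3,4,5,6,7}:1
  |U|=6: {1,2,4,5,6,7}:3  {2,3,4,5,6,7}:3
  start at 0(u): 6

6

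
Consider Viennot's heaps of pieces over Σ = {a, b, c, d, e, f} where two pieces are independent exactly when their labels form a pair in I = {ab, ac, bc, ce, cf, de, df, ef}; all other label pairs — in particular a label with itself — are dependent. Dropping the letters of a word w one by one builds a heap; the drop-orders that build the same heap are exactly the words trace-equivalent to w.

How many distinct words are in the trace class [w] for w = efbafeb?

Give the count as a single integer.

8

drop 0:e onto floor
drop 1:f onto floor
drop 2:b onto {0:e, 1:f}
drop 3:a onto {0:e, 1:f}
drop 4:f onto {2:b, 3:a}
drop 5:e onto {2:b, 3:a}
drop 6:b onto {4:f, 5:e}
ground layer = {0:e, 1:f}
drop-orders for the pieces not yet dropped (sum over which currently-grounded one goes next):
  1 to go: {6} 1
  2 to go: {4,6} 1  {5,6} 1
  3 to go: {4,5,6} 2
  4 to go: {2,4,5,6} 2  {3,4,5,6} 2
  5 to go: {2,3,4,5,6} 4
  if 0:e drops first: 4 orders
  if 1:f drops first: 4 orders
heap linearizations: 8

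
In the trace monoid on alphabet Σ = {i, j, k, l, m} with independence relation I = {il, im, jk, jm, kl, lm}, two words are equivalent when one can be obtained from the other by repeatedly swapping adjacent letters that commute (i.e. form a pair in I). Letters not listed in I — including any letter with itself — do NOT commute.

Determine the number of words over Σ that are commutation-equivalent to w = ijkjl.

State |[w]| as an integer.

4

piece 0:i — minimal
piece 1:j rests on {0:i}
piece 2:k rests on {0:i}
piece 3:j rests on {1:j}
piece 4:l rests on {3:j}
minimal pieces: {0:i}
ways to finish when only these pieces remain (= sum over removing one remaining piece with nothing left below it):
  1 left: {2}→1  {4}→1
  2 left: {2,4}→2  {3,4}→1
  3 left: {1,3,4}→1  {2,3,4}→3
  placing 0:i first → 4 extensions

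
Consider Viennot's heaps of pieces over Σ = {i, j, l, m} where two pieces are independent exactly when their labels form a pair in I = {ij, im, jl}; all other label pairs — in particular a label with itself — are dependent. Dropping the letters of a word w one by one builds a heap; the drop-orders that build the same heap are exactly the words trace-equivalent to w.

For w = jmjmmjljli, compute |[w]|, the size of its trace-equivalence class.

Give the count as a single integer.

#0=j has no predecessor
#1=m depends on [0:j]
#2=j depends on [1:m]
#3=m depends on [2:j]
#4=m depends on [3:m]
#5=j depends on [4:m]
#6=l depends on [4:m]
#7=j depends on [5:j]
#8=l depends on [6:l]
#9=i depends on [8:l]
sources: [0:j]
N(rest) = Σ N(rest − s) over sources s of rest; N(one piece) = 1:
  size 1 → [7]=1  [9]=1
  size 2 → [5,7]=1  [7,9]=2  [8,9]=1
  size 3 → [5,7,9]=3  [6,8,9]=1  [7,8,9]=3
  size 4 → [5,7,8,9]=6  [6,7,8,9]=4
  size 5 → [5,6,7,8,9]=10
  size 6 → [4,5,6,7,8,9]=10
  size 7 → [3,4,5,6,7,8,9]=10
  size 8 → [2,3,4,5,6,7,8,9]=10
  first=0(j) contributes 10

10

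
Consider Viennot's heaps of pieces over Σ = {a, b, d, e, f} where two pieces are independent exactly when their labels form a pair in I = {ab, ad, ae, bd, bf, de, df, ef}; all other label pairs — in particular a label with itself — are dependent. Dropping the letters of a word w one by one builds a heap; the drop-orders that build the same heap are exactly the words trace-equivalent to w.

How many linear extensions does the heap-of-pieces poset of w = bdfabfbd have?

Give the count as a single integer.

560

0(b) covers ∅
1(d) covers ∅
2(f) covers ∅
3(a) covers 2:f
4(b) covers 0:b
5(f) covers 3:a
6(b) covers 4:b
7(d) covers 1:d
floor of heap: 0:b, 1:d, 2:f
completions by unplaced set U, small U first (add the entries for U minus each lowest piece of U):
  |U|=1: {5}:1  {6}:1  {7}:1
  |U|=2: {1,7}:1  {3,5}:1  {4,6}:1  {5,6}:2  {5,7}:2  {6,7}:2
  |U|=3: {0,4,6}:1  {1,5,7}:3  {1,6,7}:3  {2,3,5}:1  {3,5,6}:3  {3,5,7}:3  {4,5,6}:3  {4,6,7}:3  {5,6,7}:6
  |U|=4: {0,4,5,6}:4  {0,4,6,7}:4  {1,3,5,7}:6  {1,4,6,7}:6  {1,5,6,7}:12  {2,3,5,6}:4  {2,3,5,7}:4  {3,4,5,6}:6  {3,5,6,7}:12  {4,5,6,7}:12
  |U|=5: {0,1,4,6,7}:10  {0,3,4,5,6}:10  {0,4,5,6,7}:20  {1,2,3,5,7}:10  {1,3,5,6,7}:30  {1,4,5,6,7}:30  {2,3,4,5,6}:10  {2,3,5,6,7}:20  {3,4,5,6,7}:30
  |U|=6: {0,1,4,5,6,7}:60  {0,2,3,4,5,6}:20  {0,3,4,5,6,7}:60  {1,2,3,5,6,7}:60  {1,3,4,5,6,7}:90  {2,3,4,5,6,7}:60
  start at 0(b): 210
  start at 1(d): 140
  start at 2(f): 210
sum over floor = 560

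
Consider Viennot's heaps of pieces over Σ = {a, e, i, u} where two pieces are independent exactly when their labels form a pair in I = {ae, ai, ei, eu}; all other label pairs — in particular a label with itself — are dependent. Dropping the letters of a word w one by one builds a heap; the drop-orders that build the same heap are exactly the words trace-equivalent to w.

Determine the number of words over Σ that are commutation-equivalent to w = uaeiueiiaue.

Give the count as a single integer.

990

piece 0:u — minimal
piece 1:a rests on {0:u}
piece 2:e — minimal
piece 3:i rests on {0:u}
piece 4:u rests on {1:a, 3:i}
piece 5:e rests on {2:e}
piece 6:i rests on {4:u}
piece 7:i rests on {6:i}
piece 8:a rests on {4:u}
piece 9:u rests on {7:i, 8:a}
piece 10:e rests on {5:e}
minimal pieces: {0:u, 2:e}
ways to finish when only these pieces remain (= sum over removing one remaining piece with nothing left below it):
  1 left: {9}→1  {10}→1
  2 left: {5,10}→1  {7,9}→1  {8,9}→1  {9,10}→2
  3 left: {2,5,10}→1  {5,9,10}→3  {6,7,9}→1  {7,8,9}→2  {7,9,10}→3  {8,9,10}→3
  4 left: {2,5,9,10}→4  {5,7,9,10}→6  {5,8,9,10}→6  {6,7,8,9}→3  {6,7,9,10}→4  {7,8,9,10}→8
  5 left: {2,5,7,9,10}→10  {2,5,8,9,10}→10  {4,6,7,8,9}→3  {5,6,7,9,10}→10  {5,7,8,9,10}→20  {6,7,8,9,10}→15
  6 left: {1,4,6,7,8,9}→3  {2,5,6,7,9,10}→20  {2,5,7,8,9,10}→40  {3,4,6,7,8,9}→3  {4,6,7,8,9,10}→18  {5,6,7,8,9,10}→45
  7 left: {1,3,4,6,7,8,9}→6  {1,4,6,7,8,9,10}→21  {2,5,6,7,8,9,10}→105  {3,4,6,7,8,9,10}→21  {4,5,6,7,8,9,10}→63
  8 left: {0,1,3,4,6,7,8,9}→6  {1,3,4,6,7,8,9,10}→48  {1,4,5,6,7,8,9,10}→84  {2,4,5,6,7,8,9,10}→168  {3,4,5,6,7,8,9,10}→84
  9 left: {0,1,3,4,6,7,8,9,10}→54  {1,2,4,5,6,7,8,9,10}→252  {1,3,4,5,6,7,8,9,10}→216  {2,3,4,5,6,7,8,9,10}→252
  placing 0:u first → 720 extensions
  placing 2:e first → 270 extensions
total linear extensions = 990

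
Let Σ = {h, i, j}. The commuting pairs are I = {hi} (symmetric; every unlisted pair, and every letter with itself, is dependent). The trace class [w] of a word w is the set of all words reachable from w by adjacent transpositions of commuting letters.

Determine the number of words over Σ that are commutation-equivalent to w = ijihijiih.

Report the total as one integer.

piece 0:i — minimal
piece 1:j rests on {0:i}
piece 2:i rests on {1:j}
piece 3:h rests on {1:j}
piece 4:i rests on {2:i}
piece 5:j rests on {3:h, 4:i}
piece 6:i rests on {5:j}
piece 7:i rests on {6:i}
piece 8:h rests on {5:j}
minimal pieces: {0:i}
ways to finish when only these pieces remain (= sum over removing one remaining piece with nothing left below it):
  1 left: {7}→1  {8}→1
  2 left: {6,7}→1  {7,8}→2
  3 left: {6,7,8}→3
  4 left: {5,6,7,8}→3
  5 left: {3,5,6,7,8}→3  {4,5,6,7,8}→3
  6 left: {2,4,5,6,7,8}→3  {3,4,5,6,7,8}→6
  7 left: {2,3,4,5,6,7,8}→9
  placing 0:i first → 9 extensions

9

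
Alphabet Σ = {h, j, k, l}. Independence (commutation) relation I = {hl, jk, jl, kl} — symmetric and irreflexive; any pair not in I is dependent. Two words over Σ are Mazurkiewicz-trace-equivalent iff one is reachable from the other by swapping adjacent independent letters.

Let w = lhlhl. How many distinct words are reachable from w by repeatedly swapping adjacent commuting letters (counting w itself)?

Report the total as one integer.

piece 0:l — minimal
piece 1:h — minimal
piece 2:l rests on {0:l}
piece 3:h rests on {1:h}
piece 4:l rests on {2:l}
minimal pieces: {0:l, 1:h}
ways to finish when only these pieces remain (= sum over removing one remaining piece with nothing left below it):
  1 left: {3}→1  {4}→1
  2 left: {1,3}→1  {2,4}→1  {3,4}→2
  3 left: {0,2,4}→1  {1,3,4}→3  {2,3,4}→3
  placing 0:l first → 6 extensions
  placing 1:h first → 4 extensions
total linear extensions = 10

10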